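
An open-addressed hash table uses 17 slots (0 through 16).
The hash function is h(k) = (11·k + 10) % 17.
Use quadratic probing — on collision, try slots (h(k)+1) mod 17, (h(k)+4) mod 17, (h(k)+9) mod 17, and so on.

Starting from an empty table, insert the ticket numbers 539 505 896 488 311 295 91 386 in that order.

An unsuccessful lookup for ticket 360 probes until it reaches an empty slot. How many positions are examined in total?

3

539: h=6 => slot 6
505: h=6, probe 6,7 => slot 7
896: h=6, probe 6,7,10 => slot 10
488: h=6, probe 6,7,10,15 => slot 15
311: h=14 => slot 14
295: h=8 => slot 8
91: h=8, probe 8,9 => slot 9
386: h=6, probe 6,7,10,15,5 => slot 5
Table: [-, -, -, -, -, 386, 539, 505, 295, 91, 896, -, -, -, 311, 488, -]
Lookup 360: h=9, probe 9,10,13 → slot 13 empty, not found.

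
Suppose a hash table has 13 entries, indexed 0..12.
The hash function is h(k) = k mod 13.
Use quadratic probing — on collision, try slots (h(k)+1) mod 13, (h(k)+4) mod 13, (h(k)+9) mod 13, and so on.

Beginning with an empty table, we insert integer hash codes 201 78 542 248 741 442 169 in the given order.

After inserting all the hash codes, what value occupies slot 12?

201 hashes to 6; slot 6 is free → place at 6.
78 hashes to 0; slot 0 is free → place at 0.
542 hashes to 9; slot 9 is free → place at 9.
248 hashes to 1; slot 1 is free → place at 1.
741 hashes to 0; 0,1 taken → place at 4.
442 hashes to 0; 0,1,4,9 taken → place at 3.
169 hashes to 0; 0,1,4,9,3 taken → place at 12.
Table: [78, 248, -, 442, 741, -, 201, -, -, 542, -, -, 169]

169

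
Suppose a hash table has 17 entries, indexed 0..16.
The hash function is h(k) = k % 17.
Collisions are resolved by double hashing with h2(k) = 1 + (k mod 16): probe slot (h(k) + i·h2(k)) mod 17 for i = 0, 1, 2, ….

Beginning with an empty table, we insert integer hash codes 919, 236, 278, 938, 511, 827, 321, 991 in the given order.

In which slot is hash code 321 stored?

919: h=1 => slot 1
236: h=15 => slot 15
278: h=6 => slot 6
938: h=3 => slot 3
511: h=1, h2=16, probe 1,0 => slot 0
827: h=11 => slot 11
321: h=15, h2=2, probe 15,0,2 => slot 2
991: h=5 => slot 5
Table: [511, 919, 321, 938, —, 991, 278, —, —, —, —, 827, —, —, —, 236, —]

2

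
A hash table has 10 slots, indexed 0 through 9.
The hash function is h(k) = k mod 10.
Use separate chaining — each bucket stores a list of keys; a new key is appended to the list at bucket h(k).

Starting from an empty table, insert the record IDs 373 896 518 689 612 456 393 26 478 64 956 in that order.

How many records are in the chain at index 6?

373 → bucket 3
896 → bucket 6
518 → bucket 8
689 → bucket 9
612 → bucket 2
456 → bucket 6 (collision)
393 → bucket 3 (collision)
26 → bucket 6 (collision)
478 → bucket 8 (collision)
64 → bucket 4
956 → bucket 6 (collision)
Final buckets:
0: .
1: .
2: 612
3: 373 -> 393
4: 64
5: .
6: 896 -> 456 -> 26 -> 956
7: .
8: 518 -> 478
9: 689

4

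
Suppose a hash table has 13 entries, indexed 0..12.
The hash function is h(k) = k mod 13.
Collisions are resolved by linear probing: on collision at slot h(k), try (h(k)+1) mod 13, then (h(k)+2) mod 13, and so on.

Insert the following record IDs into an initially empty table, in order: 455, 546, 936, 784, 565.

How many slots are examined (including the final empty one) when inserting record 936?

455 hashes to 0; slot 0 is free => place at 0.
546 hashes to 0; 0 taken => place at 1.
936 hashes to 0; 0,1 taken => place at 2.
784 hashes to 4; slot 4 is free => place at 4.
565 hashes to 6; slot 6 is free => place at 6.
Table: [455, 546, 936, ∅, 784, ∅, 565, ∅, ∅, ∅, ∅, ∅, ∅]

3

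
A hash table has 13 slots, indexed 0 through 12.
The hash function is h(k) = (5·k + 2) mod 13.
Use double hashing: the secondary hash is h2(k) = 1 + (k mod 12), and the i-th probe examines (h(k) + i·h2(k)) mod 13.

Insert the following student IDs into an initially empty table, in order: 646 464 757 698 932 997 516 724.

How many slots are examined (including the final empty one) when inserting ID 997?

2

646: h=8 => slot 8
464: h=8, h2=9, probe 8,4 => slot 4
757: h=4, h2=2, probe 4,6 => slot 6
698: h=8, h2=3, probe 8,11 => slot 11
932: h=8, h2=9, probe 8,4,0 => slot 0
997: h=8, h2=2, probe 8,10 => slot 10
516: h=8, h2=1, probe 8,9 => slot 9
724: h=8, h2=5, probe 8,0,5 => slot 5
Table: [932, ., ., ., 464, 724, 757, ., 646, 516, 997, 698, .]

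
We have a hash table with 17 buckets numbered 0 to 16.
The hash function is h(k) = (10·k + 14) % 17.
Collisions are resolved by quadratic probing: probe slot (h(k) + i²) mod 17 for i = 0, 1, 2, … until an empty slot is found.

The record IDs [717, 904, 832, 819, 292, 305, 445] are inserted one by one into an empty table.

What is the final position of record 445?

717: h=10 => slot 10
904: h=10, probe 10,11 => slot 11
832: h=4 => slot 4
819: h=10, probe 10,11,14 => slot 14
292: h=10, probe 10,11,14,2 => slot 2
305: h=4, probe 4,5 => slot 5
445: h=10, probe 10,11,14,2,9 => slot 9
Table: [∅, ∅, 292, ∅, 832, 305, ∅, ∅, ∅, 445, 717, 904, ∅, ∅, 819, ∅, ∅]

9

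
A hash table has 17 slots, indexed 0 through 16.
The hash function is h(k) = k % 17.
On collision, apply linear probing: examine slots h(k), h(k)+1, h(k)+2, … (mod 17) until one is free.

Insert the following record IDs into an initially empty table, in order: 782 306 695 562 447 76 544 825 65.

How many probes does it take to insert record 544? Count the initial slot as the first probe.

4

782 hashes to 0; slot 0 is free => place at 0.
306 hashes to 0; 0 taken => place at 1.
695 hashes to 15; slot 15 is free => place at 15.
562 hashes to 1; 1 taken => place at 2.
447 hashes to 5; slot 5 is free => place at 5.
76 hashes to 8; slot 8 is free => place at 8.
544 hashes to 0; 0,1,2 taken => place at 3.
825 hashes to 9; slot 9 is free => place at 9.
65 hashes to 14; slot 14 is free => place at 14.
Table: [782, 306, 562, 544, ., 447, ., ., 76, 825, ., ., ., ., 65, 695, .]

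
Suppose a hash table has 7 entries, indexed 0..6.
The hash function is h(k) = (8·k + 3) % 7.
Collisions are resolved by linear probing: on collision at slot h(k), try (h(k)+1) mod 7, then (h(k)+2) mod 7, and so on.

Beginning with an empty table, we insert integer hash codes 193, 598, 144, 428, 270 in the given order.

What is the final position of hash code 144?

193: h=0 => slot 0
598: h=6 => slot 6
144: h=0, probe 0,1 => slot 1
428: h=4 => slot 4
270: h=0, probe 0,1,2 => slot 2
Table: [193, 144, 270, —, 428, —, 598]

1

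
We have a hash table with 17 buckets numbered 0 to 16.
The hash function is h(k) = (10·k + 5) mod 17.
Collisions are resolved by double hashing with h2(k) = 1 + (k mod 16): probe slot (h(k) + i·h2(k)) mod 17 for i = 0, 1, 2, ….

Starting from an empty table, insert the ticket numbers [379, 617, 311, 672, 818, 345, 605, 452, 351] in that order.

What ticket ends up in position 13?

379 hashes to 4; slot 4 is free => place at 4.
617 hashes to 4, h2=10; 4 taken => place at 14.
311 hashes to 4, h2=8; 4 taken => place at 12.
672 hashes to 10; slot 10 is free => place at 10.
818 hashes to 8; slot 8 is free => place at 8.
345 hashes to 4, h2=10; 4,14 taken => place at 7.
605 hashes to 3; slot 3 is free => place at 3.
452 hashes to 3, h2=5; 3,8 taken => place at 13.
351 hashes to 13, h2=16; 13,12 taken => place at 11.
Table: [-, -, -, 605, 379, -, -, 345, 818, -, 672, 351, 311, 452, 617, -, -]

452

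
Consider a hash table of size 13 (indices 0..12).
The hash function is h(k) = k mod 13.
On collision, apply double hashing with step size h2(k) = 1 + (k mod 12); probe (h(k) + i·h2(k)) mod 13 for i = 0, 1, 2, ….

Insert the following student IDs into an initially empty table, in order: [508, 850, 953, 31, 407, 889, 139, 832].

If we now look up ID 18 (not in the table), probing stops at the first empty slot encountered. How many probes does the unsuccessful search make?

Insert 508: h=1, slot 1 empty -> index 1.
Insert 850: h=5, slot 5 empty -> index 5.
Insert 953: h=4, slot 4 empty -> index 4.
Insert 31: h=5, h2=8, slot 5 occupied -> index 0.
Insert 407: h=4, h2=12, slot 4 occupied -> index 3.
Insert 889: h=5, h2=2, slot 5 occupied -> index 7.
Insert 139: h=9, slot 9 empty -> index 9.
Insert 832: h=0, h2=5, slots 0,5 occupied -> index 10.
Table: [31, 508, ∅, 407, 953, 850, ∅, 889, ∅, 139, 832, ∅, ∅]
Lookup 18: h=5, h2=7, probe 5,12 → slot 12 empty, not found.

2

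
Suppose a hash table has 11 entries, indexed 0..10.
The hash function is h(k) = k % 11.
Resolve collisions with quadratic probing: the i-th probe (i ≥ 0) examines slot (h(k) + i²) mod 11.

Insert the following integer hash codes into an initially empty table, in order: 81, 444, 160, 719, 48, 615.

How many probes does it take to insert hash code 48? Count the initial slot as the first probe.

Insert 81: h=4, slot 4 empty -> index 4.
Insert 444: h=4, slot 4 occupied -> index 5.
Insert 160: h=6, slot 6 empty -> index 6.
Insert 719: h=4, slots 4,5 occupied -> index 8.
Insert 48: h=4, slots 4,5,8 occupied -> index 2.
Insert 615: h=10, slot 10 empty -> index 10.
Table: [_, _, 48, _, 81, 444, 160, _, 719, _, 615]

4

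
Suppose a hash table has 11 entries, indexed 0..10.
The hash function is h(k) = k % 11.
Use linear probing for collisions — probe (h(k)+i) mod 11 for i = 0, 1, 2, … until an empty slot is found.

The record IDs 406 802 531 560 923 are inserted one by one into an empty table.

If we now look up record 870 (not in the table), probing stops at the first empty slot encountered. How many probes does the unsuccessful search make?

406: h=10 => slot 10
802: h=10, probe 10,0 => slot 0
531: h=3 => slot 3
560: h=10, probe 10,0,1 => slot 1
923: h=10, probe 10,0,1,2 => slot 2
Table: [802, 560, 923, 531, _, _, _, _, _, _, 406]
Lookup 870: h=1, probe 1,2,3,4 → slot 4 empty, not found.

4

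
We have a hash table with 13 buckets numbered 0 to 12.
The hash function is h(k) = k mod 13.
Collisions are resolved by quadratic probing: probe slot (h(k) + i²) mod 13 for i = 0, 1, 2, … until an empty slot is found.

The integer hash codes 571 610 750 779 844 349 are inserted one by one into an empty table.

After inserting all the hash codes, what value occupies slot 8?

571: h=12 -> slot 12
610: h=12, probe 12,0 -> slot 0
750: h=9 -> slot 9
779: h=12, probe 12,0,3 -> slot 3
844: h=12, probe 12,0,3,8 -> slot 8
349: h=11 -> slot 11
Table: [610, _, _, 779, _, _, _, _, 844, 750, _, 349, 571]

844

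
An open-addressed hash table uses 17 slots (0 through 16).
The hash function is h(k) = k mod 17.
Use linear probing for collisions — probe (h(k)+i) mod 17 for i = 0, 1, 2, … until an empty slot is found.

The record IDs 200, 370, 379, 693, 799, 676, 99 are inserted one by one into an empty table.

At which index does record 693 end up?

Insert 200: h=13, slot 13 empty => index 13.
Insert 370: h=13, slot 13 occupied => index 14.
Insert 379: h=5, slot 5 empty => index 5.
Insert 693: h=13, slots 13,14 occupied => index 15.
Insert 799: h=0, slot 0 empty => index 0.
Insert 676: h=13, slots 13,14,15 occupied => index 16.
Insert 99: h=14, slots 14,15,16,0 occupied => index 1.
Table: [799, 99, ., ., ., 379, ., ., ., ., ., ., ., 200, 370, 693, 676]

15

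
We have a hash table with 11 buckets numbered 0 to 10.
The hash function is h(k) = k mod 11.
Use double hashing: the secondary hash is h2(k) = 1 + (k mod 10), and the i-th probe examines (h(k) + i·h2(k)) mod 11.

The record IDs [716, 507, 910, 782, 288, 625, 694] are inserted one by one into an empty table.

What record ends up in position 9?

Insert 716: h=1, slot 1 empty → index 1.
Insert 507: h=1, h2=8, slot 1 occupied → index 9.
Insert 910: h=8, slot 8 empty → index 8.
Insert 782: h=1, h2=3, slot 1 occupied → index 4.
Insert 288: h=2, slot 2 empty → index 2.
Insert 625: h=9, h2=6, slots 9,4 occupied → index 10.
Insert 694: h=1, h2=5, slot 1 occupied → index 6.
Table: [∅, 716, 288, ∅, 782, ∅, 694, ∅, 910, 507, 625]

507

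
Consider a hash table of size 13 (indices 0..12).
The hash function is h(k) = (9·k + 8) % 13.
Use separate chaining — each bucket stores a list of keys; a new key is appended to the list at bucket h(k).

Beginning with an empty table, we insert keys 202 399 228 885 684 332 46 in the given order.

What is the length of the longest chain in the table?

Insert 202: h=6, bucket 6 empty → new chain.
Insert 399: h=11, bucket 11 empty → new chain.
Insert 228: h=6, bucket 6 nonempty → append to chain.
Insert 885: h=4, bucket 4 empty → new chain.
Insert 684: h=2, bucket 2 empty → new chain.
Insert 332: h=6, bucket 6 nonempty → append to chain.
Insert 46: h=6, bucket 6 nonempty → append to chain.
Final buckets:
0: ∅
1: ∅
2: 684
3: ∅
4: 885
5: ∅
6: 202 -> 228 -> 332 -> 46
7: ∅
8: ∅
9: ∅
10: ∅
11: 399
12: ∅

4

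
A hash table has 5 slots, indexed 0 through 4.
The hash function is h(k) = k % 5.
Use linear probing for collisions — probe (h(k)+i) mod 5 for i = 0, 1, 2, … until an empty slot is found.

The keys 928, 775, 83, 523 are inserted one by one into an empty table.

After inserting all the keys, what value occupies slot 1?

Insert 928: h=3, slot 3 empty => index 3.
Insert 775: h=0, slot 0 empty => index 0.
Insert 83: h=3, slot 3 occupied => index 4.
Insert 523: h=3, slots 3,4,0 occupied => index 1.
Table: [775, 523, _, 928, 83]

523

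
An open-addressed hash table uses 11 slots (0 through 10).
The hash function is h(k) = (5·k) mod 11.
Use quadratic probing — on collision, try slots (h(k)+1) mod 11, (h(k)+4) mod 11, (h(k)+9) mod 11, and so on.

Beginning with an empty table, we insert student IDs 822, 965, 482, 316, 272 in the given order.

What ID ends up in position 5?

822 hashes to 7; slot 7 is free => place at 7.
965 hashes to 7; 7 taken => place at 8.
482 hashes to 1; slot 1 is free => place at 1.
316 hashes to 7; 7,8 taken => place at 0.
272 hashes to 7; 7,8,0 taken => place at 5.
Table: [316, 482, ∅, ∅, ∅, 272, ∅, 822, 965, ∅, ∅]

272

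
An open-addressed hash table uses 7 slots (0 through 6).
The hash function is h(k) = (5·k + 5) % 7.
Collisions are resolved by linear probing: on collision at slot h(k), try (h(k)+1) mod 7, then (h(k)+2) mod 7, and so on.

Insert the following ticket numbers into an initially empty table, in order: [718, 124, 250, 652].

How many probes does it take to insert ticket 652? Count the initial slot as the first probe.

3

Insert 718: h=4, slot 4 empty → index 4.
Insert 124: h=2, slot 2 empty → index 2.
Insert 250: h=2, slot 2 occupied → index 3.
Insert 652: h=3, slots 3,4 occupied → index 5.
Table: [_, _, 124, 250, 718, 652, _]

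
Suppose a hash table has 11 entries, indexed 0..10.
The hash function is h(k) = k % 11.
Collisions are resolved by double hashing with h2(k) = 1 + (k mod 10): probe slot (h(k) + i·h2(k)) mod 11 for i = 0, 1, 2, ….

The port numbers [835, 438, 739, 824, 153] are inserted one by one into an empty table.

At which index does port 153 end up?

835 hashes to 10; slot 10 is free → place at 10.
438 hashes to 9; slot 9 is free → place at 9.
739 hashes to 2; slot 2 is free → place at 2.
824 hashes to 10, h2=5; 10 taken → place at 4.
153 hashes to 10, h2=4; 10 taken → place at 3.
Table: [., ., 739, 153, 824, ., ., ., ., 438, 835]

3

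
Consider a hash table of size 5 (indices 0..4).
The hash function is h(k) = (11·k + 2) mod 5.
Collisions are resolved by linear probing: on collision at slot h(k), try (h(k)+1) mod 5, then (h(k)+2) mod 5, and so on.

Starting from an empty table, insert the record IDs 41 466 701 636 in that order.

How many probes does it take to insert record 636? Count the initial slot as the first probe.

41 hashes to 3; slot 3 is free -> place at 3.
466 hashes to 3; 3 taken -> place at 4.
701 hashes to 3; 3,4 taken -> place at 0.
636 hashes to 3; 3,4,0 taken -> place at 1.
Table: [701, 636, —, 41, 466]

4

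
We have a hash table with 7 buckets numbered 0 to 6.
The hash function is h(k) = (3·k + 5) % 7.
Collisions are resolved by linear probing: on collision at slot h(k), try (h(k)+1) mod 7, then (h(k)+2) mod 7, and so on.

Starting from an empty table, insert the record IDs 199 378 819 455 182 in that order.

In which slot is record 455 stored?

1

199 hashes to 0; slot 0 is free → place at 0.
378 hashes to 5; slot 5 is free → place at 5.
819 hashes to 5; 5 taken → place at 6.
455 hashes to 5; 5,6,0 taken → place at 1.
182 hashes to 5; 5,6,0,1 taken → place at 2.
Table: [199, 455, 182, _, _, 378, 819]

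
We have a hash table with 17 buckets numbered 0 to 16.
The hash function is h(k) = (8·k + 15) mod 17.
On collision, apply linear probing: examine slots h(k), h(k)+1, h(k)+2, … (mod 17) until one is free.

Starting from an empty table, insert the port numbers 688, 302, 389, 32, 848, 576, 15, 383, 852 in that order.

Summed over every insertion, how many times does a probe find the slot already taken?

17

Insert 688: h=11, slot 11 empty -> index 11.
Insert 302: h=0, slot 0 empty -> index 0.
Insert 389: h=16, slot 16 empty -> index 16.
Insert 32: h=16, slots 16,0 occupied -> index 1.
Insert 848: h=16, slots 16,0,1 occupied -> index 2.
Insert 576: h=16, slots 16,0,1,2 occupied -> index 3.
Insert 15: h=16, slots 16,0,1,2,3 occupied -> index 4.
Insert 383: h=2, slots 2,3,4 occupied -> index 5.
Insert 852: h=14, slot 14 empty -> index 14.
Table: [302, 32, 848, 576, 15, 383, ., ., ., ., ., 688, ., ., 852, ., 389]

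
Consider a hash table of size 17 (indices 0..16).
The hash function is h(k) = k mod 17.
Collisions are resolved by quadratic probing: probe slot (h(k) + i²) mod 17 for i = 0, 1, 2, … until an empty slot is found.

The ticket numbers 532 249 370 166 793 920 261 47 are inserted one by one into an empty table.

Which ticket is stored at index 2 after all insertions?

Insert 532: h=5, slot 5 empty → index 5.
Insert 249: h=11, slot 11 empty → index 11.
Insert 370: h=13, slot 13 empty → index 13.
Insert 166: h=13, slot 13 occupied → index 14.
Insert 793: h=11, slot 11 occupied → index 12.
Insert 920: h=2, slot 2 empty → index 2.
Insert 261: h=6, slot 6 empty → index 6.
Insert 47: h=13, slots 13,14 occupied → index 0.
Table: [47, ∅, 920, ∅, ∅, 532, 261, ∅, ∅, ∅, ∅, 249, 793, 370, 166, ∅, ∅]

920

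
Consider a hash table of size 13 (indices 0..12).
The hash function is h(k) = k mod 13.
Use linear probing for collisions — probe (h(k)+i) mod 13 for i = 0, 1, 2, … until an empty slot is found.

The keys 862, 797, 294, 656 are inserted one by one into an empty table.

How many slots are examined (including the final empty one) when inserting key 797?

2

862 hashes to 4; slot 4 is free -> place at 4.
797 hashes to 4; 4 taken -> place at 5.
294 hashes to 8; slot 8 is free -> place at 8.
656 hashes to 6; slot 6 is free -> place at 6.
Table: [., ., ., ., 862, 797, 656, ., 294, ., ., ., .]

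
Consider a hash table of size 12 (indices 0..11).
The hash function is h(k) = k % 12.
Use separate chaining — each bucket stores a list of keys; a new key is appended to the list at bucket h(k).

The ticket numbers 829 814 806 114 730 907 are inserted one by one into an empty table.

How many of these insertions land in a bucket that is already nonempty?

Insert 829: h=1, bucket 1 empty -> new chain.
Insert 814: h=10, bucket 10 empty -> new chain.
Insert 806: h=2, bucket 2 empty -> new chain.
Insert 114: h=6, bucket 6 empty -> new chain.
Insert 730: h=10, bucket 10 nonempty -> append to chain.
Insert 907: h=7, bucket 7 empty -> new chain.
Final buckets:
0: .
1: 829
2: 806
3: .
4: .
5: .
6: 114
7: 907
8: .
9: .
10: 814 -> 730
11: .

1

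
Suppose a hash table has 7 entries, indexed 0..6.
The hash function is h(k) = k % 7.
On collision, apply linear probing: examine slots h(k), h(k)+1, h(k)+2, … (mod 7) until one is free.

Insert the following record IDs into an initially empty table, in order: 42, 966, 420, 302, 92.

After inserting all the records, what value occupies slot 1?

Insert 42: h=0, slot 0 empty → index 0.
Insert 966: h=0, slot 0 occupied → index 1.
Insert 420: h=0, slots 0,1 occupied → index 2.
Insert 302: h=1, slots 1,2 occupied → index 3.
Insert 92: h=1, slots 1,2,3 occupied → index 4.
Table: [42, 966, 420, 302, 92, -, -]

966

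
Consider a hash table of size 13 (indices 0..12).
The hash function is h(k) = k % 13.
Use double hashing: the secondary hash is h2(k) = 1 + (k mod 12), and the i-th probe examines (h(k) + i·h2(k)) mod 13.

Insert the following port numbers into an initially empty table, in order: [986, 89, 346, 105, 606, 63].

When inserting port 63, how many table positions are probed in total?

3

986 hashes to 11; slot 11 is free => place at 11.
89 hashes to 11, h2=6; 11 taken => place at 4.
346 hashes to 8; slot 8 is free => place at 8.
105 hashes to 1; slot 1 is free => place at 1.
606 hashes to 8, h2=7; 8 taken => place at 2.
63 hashes to 11, h2=4; 11,2 taken => place at 6.
Table: [—, 105, 606, —, 89, —, 63, —, 346, —, —, 986, —]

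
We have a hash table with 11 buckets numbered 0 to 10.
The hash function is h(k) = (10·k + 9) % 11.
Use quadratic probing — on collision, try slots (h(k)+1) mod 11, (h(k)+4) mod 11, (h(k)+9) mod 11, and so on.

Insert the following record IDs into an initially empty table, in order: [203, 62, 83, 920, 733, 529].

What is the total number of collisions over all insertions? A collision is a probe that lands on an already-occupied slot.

5

203 hashes to 4; slot 4 is free => place at 4.
62 hashes to 2; slot 2 is free => place at 2.
83 hashes to 3; slot 3 is free => place at 3.
920 hashes to 2; 2,3 taken => place at 6.
733 hashes to 2; 2,3,6 taken => place at 0.
529 hashes to 8; slot 8 is free => place at 8.
Table: [733, -, 62, 83, 203, -, 920, -, 529, -, -]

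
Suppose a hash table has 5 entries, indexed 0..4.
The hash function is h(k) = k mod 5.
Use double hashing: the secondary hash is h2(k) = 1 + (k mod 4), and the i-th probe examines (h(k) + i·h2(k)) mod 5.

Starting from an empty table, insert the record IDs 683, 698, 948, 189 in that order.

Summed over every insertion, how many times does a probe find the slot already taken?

683 hashes to 3; slot 3 is free => place at 3.
698 hashes to 3, h2=3; 3 taken => place at 1.
948 hashes to 3, h2=1; 3 taken => place at 4.
189 hashes to 4, h2=2; 4,1,3 taken => place at 0.
Table: [189, 698, _, 683, 948]

5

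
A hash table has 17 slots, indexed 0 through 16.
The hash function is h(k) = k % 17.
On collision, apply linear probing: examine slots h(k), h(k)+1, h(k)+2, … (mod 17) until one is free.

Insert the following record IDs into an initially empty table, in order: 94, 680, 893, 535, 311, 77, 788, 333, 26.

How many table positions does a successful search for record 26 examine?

Insert 94: h=9, slot 9 empty → index 9.
Insert 680: h=0, slot 0 empty → index 0.
Insert 893: h=9, slot 9 occupied → index 10.
Insert 535: h=8, slot 8 empty → index 8.
Insert 311: h=5, slot 5 empty → index 5.
Insert 77: h=9, slots 9,10 occupied → index 11.
Insert 788: h=6, slot 6 empty → index 6.
Insert 333: h=10, slots 10,11 occupied → index 12.
Insert 26: h=9, slots 9,10,11,12 occupied → index 13.
Table: [680, -, -, -, -, 311, 788, -, 535, 94, 893, 77, 333, 26, -, -, -]
Lookup 26: h=9, probe 9,10,11,12,13 → found at 13.

5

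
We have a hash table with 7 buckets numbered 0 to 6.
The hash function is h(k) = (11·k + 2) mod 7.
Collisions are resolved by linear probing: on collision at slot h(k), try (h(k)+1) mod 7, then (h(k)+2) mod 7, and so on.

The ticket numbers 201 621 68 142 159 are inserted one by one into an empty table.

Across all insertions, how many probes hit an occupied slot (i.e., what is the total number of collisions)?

8

201 hashes to 1; slot 1 is free -> place at 1.
621 hashes to 1; 1 taken -> place at 2.
68 hashes to 1; 1,2 taken -> place at 3.
142 hashes to 3; 3 taken -> place at 4.
159 hashes to 1; 1,2,3,4 taken -> place at 5.
Table: [., 201, 621, 68, 142, 159, .]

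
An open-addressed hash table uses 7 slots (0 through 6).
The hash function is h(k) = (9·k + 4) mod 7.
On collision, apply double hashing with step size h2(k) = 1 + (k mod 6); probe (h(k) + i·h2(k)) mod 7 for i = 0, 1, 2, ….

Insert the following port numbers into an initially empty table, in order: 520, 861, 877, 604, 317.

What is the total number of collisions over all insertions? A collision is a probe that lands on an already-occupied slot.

3

520 hashes to 1; slot 1 is free => place at 1.
861 hashes to 4; slot 4 is free => place at 4.
877 hashes to 1, h2=2; 1 taken => place at 3.
604 hashes to 1, h2=5; 1 taken => place at 6.
317 hashes to 1, h2=6; 1 taken => place at 0.
Table: [317, 520, —, 877, 861, —, 604]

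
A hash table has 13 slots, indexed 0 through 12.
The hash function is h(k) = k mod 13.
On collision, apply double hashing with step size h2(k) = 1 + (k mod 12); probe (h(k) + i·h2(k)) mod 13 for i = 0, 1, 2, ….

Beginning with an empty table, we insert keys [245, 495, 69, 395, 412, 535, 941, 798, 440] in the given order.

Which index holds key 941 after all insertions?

10

245 hashes to 11; slot 11 is free -> place at 11.
495 hashes to 1; slot 1 is free -> place at 1.
69 hashes to 4; slot 4 is free -> place at 4.
395 hashes to 5; slot 5 is free -> place at 5.
412 hashes to 9; slot 9 is free -> place at 9.
535 hashes to 2; slot 2 is free -> place at 2.
941 hashes to 5, h2=6; 5,11,4 taken -> place at 10.
798 hashes to 5, h2=7; 5 taken -> place at 12.
440 hashes to 11, h2=9; 11 taken -> place at 7.
Table: [∅, 495, 535, ∅, 69, 395, ∅, 440, ∅, 412, 941, 245, 798]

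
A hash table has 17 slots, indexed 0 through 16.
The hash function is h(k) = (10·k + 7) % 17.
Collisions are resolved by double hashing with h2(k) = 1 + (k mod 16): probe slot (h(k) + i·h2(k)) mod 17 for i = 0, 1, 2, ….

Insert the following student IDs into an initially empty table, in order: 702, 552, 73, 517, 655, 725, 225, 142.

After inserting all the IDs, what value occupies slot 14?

142

702 hashes to 6; slot 6 is free => place at 6.
552 hashes to 2; slot 2 is free => place at 2.
73 hashes to 6, h2=10; 6 taken => place at 16.
517 hashes to 9; slot 9 is free => place at 9.
655 hashes to 12; slot 12 is free => place at 12.
725 hashes to 15; slot 15 is free => place at 15.
225 hashes to 13; slot 13 is free => place at 13.
142 hashes to 16, h2=15; 16 taken => place at 14.
Table: [∅, ∅, 552, ∅, ∅, ∅, 702, ∅, ∅, 517, ∅, ∅, 655, 225, 142, 725, 73]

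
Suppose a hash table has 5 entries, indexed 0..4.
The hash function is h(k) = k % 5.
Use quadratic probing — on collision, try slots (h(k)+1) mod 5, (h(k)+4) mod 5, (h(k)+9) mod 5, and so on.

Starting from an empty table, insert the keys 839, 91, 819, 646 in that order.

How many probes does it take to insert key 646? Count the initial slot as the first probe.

839: h=4 → slot 4
91: h=1 → slot 1
819: h=4, probe 4,0 → slot 0
646: h=1, probe 1,2 → slot 2
Table: [819, 91, 646, -, 839]

2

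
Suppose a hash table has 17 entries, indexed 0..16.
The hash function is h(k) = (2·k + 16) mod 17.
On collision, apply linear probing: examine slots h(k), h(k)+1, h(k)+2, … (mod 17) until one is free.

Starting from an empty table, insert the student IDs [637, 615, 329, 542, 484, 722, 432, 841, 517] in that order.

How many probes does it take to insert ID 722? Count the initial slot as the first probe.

637: h=15 → slot 15
615: h=5 → slot 5
329: h=11 → slot 11
542: h=12 → slot 12
484: h=15, probe 15,16 → slot 16
722: h=15, probe 15,16,0 → slot 0
432: h=13 → slot 13
841: h=15, probe 15,16,0,1 → slot 1
517: h=13, probe 13,14 → slot 14
Table: [722, 841, ∅, ∅, ∅, 615, ∅, ∅, ∅, ∅, ∅, 329, 542, 432, 517, 637, 484]

3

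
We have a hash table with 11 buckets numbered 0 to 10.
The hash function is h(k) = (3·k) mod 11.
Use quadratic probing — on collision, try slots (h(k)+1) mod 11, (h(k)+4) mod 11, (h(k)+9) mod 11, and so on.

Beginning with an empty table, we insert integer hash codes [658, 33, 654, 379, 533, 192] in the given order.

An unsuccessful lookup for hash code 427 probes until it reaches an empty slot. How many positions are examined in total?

658 hashes to 5; slot 5 is free → place at 5.
33 hashes to 0; slot 0 is free → place at 0.
654 hashes to 4; slot 4 is free → place at 4.
379 hashes to 4; 4,5 taken → place at 8.
533 hashes to 4; 4,5,8 taken → place at 2.
192 hashes to 4; 4,5,8,2 taken → place at 9.
Table: [33, ., 533, ., 654, 658, ., ., 379, 192, .]
Lookup 427: h=5, probe 5,6 → slot 6 empty, not found.

2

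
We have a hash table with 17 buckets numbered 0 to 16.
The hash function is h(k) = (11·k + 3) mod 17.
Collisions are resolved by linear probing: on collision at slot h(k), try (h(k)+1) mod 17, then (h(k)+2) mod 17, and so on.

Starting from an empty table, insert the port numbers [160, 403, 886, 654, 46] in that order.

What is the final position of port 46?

0

160 hashes to 12; slot 12 is free => place at 12.
403 hashes to 16; slot 16 is free => place at 16.
886 hashes to 8; slot 8 is free => place at 8.
654 hashes to 6; slot 6 is free => place at 6.
46 hashes to 16; 16 taken => place at 0.
Table: [46, _, _, _, _, _, 654, _, 886, _, _, _, 160, _, _, _, 403]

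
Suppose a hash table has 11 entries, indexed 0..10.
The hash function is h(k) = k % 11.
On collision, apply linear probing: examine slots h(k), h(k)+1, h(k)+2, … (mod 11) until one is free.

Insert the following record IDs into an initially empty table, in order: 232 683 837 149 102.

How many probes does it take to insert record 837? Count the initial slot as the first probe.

Insert 232: h=1, slot 1 empty => index 1.
Insert 683: h=1, slot 1 occupied => index 2.
Insert 837: h=1, slots 1,2 occupied => index 3.
Insert 149: h=6, slot 6 empty => index 6.
Insert 102: h=3, slot 3 occupied => index 4.
Table: [., 232, 683, 837, 102, ., 149, ., ., ., .]

3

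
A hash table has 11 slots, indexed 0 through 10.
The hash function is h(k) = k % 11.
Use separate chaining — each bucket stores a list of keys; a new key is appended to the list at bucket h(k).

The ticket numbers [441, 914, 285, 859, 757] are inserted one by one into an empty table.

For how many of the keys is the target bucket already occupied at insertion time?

441 → bucket 1
914 → bucket 1 (collision)
285 → bucket 10
859 → bucket 1 (collision)
757 → bucket 9
Final buckets:
0: .
1: 441 -> 914 -> 859
2: .
3: .
4: .
5: .
6: .
7: .
8: .
9: 757
10: 285

2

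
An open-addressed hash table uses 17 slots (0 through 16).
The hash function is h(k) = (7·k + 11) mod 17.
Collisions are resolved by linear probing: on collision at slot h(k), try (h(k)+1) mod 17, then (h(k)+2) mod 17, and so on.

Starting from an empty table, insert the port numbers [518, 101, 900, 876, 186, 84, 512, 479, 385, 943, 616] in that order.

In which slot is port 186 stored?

Insert 518: h=16, slot 16 empty -> index 16.
Insert 101: h=4, slot 4 empty -> index 4.
Insert 900: h=4, slot 4 occupied -> index 5.
Insert 876: h=6, slot 6 empty -> index 6.
Insert 186: h=4, slots 4,5,6 occupied -> index 7.
Insert 84: h=4, slots 4,5,6,7 occupied -> index 8.
Insert 512: h=8, slot 8 occupied -> index 9.
Insert 479: h=15, slot 15 empty -> index 15.
Insert 385: h=3, slot 3 empty -> index 3.
Insert 943: h=16, slot 16 occupied -> index 0.
Insert 616: h=5, slots 5,6,7,8,9 occupied -> index 10.
Table: [943, -, -, 385, 101, 900, 876, 186, 84, 512, 616, -, -, -, -, 479, 518]

7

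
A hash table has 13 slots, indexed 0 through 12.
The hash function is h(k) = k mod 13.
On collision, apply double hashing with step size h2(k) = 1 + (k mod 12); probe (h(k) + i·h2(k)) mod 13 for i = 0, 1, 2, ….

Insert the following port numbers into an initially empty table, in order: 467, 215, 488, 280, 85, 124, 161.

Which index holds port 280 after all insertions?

467 hashes to 12; slot 12 is free -> place at 12.
215 hashes to 7; slot 7 is free -> place at 7.
488 hashes to 7, h2=9; 7 taken -> place at 3.
280 hashes to 7, h2=5; 7,12 taken -> place at 4.
85 hashes to 7, h2=2; 7 taken -> place at 9.
124 hashes to 7, h2=5; 7,12,4,9 taken -> place at 1.
161 hashes to 5; slot 5 is free -> place at 5.
Table: [., 124, ., 488, 280, 161, ., 215, ., 85, ., ., 467]

4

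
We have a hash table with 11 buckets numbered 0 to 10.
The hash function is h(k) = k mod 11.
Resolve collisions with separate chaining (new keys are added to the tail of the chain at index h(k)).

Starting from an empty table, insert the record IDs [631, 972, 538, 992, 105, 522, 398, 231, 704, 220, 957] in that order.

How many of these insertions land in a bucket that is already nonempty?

5

631 → bucket 4
972 → bucket 4 (collision)
538 → bucket 10
992 → bucket 2
105 → bucket 6
522 → bucket 5
398 → bucket 2 (collision)
231 → bucket 0
704 → bucket 0 (collision)
220 → bucket 0 (collision)
957 → bucket 0 (collision)
Final buckets:
0: 231 -> 704 -> 220 -> 957
1: -
2: 992 -> 398
3: -
4: 631 -> 972
5: 522
6: 105
7: -
8: -
9: -
10: 538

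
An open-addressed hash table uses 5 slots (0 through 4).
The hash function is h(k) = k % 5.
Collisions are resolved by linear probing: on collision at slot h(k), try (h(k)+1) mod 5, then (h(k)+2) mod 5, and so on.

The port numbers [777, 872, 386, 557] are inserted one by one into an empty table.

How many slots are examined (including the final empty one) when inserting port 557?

Insert 777: h=2, slot 2 empty -> index 2.
Insert 872: h=2, slot 2 occupied -> index 3.
Insert 386: h=1, slot 1 empty -> index 1.
Insert 557: h=2, slots 2,3 occupied -> index 4.
Table: [-, 386, 777, 872, 557]

3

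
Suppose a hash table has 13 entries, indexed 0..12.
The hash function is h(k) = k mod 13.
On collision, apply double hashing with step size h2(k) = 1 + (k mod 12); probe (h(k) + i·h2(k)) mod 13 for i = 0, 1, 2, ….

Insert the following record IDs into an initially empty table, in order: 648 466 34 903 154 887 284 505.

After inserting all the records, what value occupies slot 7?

648 hashes to 11; slot 11 is free → place at 11.
466 hashes to 11, h2=11; 11 taken → place at 9.
34 hashes to 8; slot 8 is free → place at 8.
903 hashes to 6; slot 6 is free → place at 6.
154 hashes to 11, h2=11; 11,9 taken → place at 7.
887 hashes to 3; slot 3 is free → place at 3.
284 hashes to 11, h2=9; 11,7,3 taken → place at 12.
505 hashes to 11, h2=2; 11 taken → place at 0.
Table: [505, _, _, 887, _, _, 903, 154, 34, 466, _, 648, 284]

154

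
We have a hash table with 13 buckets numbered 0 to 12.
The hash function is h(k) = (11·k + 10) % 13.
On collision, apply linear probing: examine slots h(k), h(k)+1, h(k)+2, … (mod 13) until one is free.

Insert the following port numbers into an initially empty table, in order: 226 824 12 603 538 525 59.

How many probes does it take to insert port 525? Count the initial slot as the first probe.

Insert 226: h=0, slot 0 empty -> index 0.
Insert 824: h=0, slot 0 occupied -> index 1.
Insert 12: h=12, slot 12 empty -> index 12.
Insert 603: h=0, slots 0,1 occupied -> index 2.
Insert 538: h=0, slots 0,1,2 occupied -> index 3.
Insert 525: h=0, slots 0,1,2,3 occupied -> index 4.
Insert 59: h=9, slot 9 empty -> index 9.
Table: [226, 824, 603, 538, 525, —, —, —, —, 59, —, —, 12]

5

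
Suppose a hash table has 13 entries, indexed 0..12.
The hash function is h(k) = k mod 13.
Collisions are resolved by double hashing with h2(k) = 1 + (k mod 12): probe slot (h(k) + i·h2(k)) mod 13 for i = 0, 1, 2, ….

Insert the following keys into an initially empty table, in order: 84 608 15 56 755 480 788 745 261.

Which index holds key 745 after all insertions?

3

Insert 84: h=6, slot 6 empty -> index 6.
Insert 608: h=10, slot 10 empty -> index 10.
Insert 15: h=2, slot 2 empty -> index 2.
Insert 56: h=4, slot 4 empty -> index 4.
Insert 755: h=1, slot 1 empty -> index 1.
Insert 480: h=12, slot 12 empty -> index 12.
Insert 788: h=8, slot 8 empty -> index 8.
Insert 745: h=4, h2=2, slots 4,6,8,10,12,1 occupied -> index 3.
Insert 261: h=1, h2=10, slot 1 occupied -> index 11.
Table: [∅, 755, 15, 745, 56, ∅, 84, ∅, 788, ∅, 608, 261, 480]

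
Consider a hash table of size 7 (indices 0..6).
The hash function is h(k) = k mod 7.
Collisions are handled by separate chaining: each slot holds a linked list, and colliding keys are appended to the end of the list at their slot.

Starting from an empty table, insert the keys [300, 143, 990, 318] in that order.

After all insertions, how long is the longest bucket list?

3

300 -> bucket 6
143 -> bucket 3
990 -> bucket 3 (collision)
318 -> bucket 3 (collision)
Final buckets:
0: —
1: —
2: —
3: 143 -> 990 -> 318
4: —
5: —
6: 300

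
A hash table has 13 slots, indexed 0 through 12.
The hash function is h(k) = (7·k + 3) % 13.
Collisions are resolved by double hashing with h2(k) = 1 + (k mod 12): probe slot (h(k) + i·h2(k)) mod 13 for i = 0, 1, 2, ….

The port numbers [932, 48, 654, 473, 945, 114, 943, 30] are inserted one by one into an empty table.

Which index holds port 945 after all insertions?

932: h=1 => slot 1
48: h=1, h2=1, probe 1,2 => slot 2
654: h=5 => slot 5
473: h=12 => slot 12
945: h=1, h2=10, probe 1,11 => slot 11
114: h=8 => slot 8
943: h=0 => slot 0
30: h=5, h2=7, probe 5,12,6 => slot 6
Table: [943, 932, 48, —, —, 654, 30, —, 114, —, —, 945, 473]

11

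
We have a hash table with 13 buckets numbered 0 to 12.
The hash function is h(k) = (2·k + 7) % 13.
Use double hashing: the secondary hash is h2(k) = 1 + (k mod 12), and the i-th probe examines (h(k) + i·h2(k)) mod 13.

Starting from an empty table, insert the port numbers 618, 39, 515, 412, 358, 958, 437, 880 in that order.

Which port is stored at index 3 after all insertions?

618: h=8 → slot 8
39: h=7 → slot 7
515: h=10 → slot 10
412: h=12 → slot 12
358: h=8, h2=11, probe 8,6 → slot 6
958: h=12, h2=11, probe 12,10,8,6,4 → slot 4
437: h=10, h2=6, probe 10,3 → slot 3
880: h=12, h2=5, probe 12,4,9 → slot 9
Table: [_, _, _, 437, 958, _, 358, 39, 618, 880, 515, _, 412]

437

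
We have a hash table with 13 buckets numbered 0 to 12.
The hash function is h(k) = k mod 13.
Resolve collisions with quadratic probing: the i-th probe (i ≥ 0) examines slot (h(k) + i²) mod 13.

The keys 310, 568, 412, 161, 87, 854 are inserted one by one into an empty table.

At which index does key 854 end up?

310: h=11 → slot 11
568: h=9 → slot 9
412: h=9, probe 9,10 → slot 10
161: h=5 → slot 5
87: h=9, probe 9,10,0 → slot 0
854: h=9, probe 9,10,0,5,12 → slot 12
Table: [87, ., ., ., ., 161, ., ., ., 568, 412, 310, 854]

12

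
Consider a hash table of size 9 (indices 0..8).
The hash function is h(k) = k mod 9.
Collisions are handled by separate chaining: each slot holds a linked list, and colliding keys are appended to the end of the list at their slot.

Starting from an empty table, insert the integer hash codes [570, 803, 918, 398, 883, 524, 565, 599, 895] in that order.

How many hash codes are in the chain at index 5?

570 -> bucket 3
803 -> bucket 2
918 -> bucket 0
398 -> bucket 2 (collision)
883 -> bucket 1
524 -> bucket 2 (collision)
565 -> bucket 7
599 -> bucket 5
895 -> bucket 4
Final buckets:
0: 918
1: 883
2: 803 -> 398 -> 524
3: 570
4: 895
5: 599
6: .
7: 565
8: .

1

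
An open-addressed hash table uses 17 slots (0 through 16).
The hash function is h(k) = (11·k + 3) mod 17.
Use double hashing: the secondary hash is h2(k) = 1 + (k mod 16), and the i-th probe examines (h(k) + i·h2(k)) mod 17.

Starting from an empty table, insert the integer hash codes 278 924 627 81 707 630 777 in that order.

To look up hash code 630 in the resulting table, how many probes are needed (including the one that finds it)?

2

Insert 278: h=1, slot 1 empty → index 1.
Insert 924: h=1, h2=13, slot 1 occupied → index 14.
Insert 627: h=15, slot 15 empty → index 15.
Insert 81: h=10, slot 10 empty → index 10.
Insert 707: h=11, slot 11 empty → index 11.
Insert 630: h=14, h2=7, slot 14 occupied → index 4.
Insert 777: h=16, slot 16 empty → index 16.
Table: [∅, 278, ∅, ∅, 630, ∅, ∅, ∅, ∅, ∅, 81, 707, ∅, ∅, 924, 627, 777]
Lookup 630: h=14, h2=7, probe 14,4 → found at 4.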